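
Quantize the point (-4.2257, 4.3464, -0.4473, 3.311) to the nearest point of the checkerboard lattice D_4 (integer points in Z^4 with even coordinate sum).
(-4, 4, -1, 3)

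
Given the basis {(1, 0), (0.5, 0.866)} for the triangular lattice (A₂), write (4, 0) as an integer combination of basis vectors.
4b₁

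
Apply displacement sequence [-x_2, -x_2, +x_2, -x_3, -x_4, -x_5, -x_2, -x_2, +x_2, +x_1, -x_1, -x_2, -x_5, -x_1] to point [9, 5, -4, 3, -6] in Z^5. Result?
(8, 2, -5, 2, -8)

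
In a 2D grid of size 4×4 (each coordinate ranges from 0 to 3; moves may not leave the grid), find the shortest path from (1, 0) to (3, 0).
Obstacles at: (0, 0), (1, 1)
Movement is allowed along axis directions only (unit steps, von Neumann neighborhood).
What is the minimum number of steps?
2
(one shortest path: (1, 0) → (2, 0) → (3, 0))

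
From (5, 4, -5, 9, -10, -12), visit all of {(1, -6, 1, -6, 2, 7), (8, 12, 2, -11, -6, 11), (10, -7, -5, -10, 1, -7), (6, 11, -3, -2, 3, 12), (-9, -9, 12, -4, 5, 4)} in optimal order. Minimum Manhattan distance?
200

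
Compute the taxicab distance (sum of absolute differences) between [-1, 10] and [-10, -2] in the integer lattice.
21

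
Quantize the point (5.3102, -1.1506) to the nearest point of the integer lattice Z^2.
(5, -1)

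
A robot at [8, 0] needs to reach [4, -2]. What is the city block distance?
6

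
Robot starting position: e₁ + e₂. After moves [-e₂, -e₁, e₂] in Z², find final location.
(0, 1)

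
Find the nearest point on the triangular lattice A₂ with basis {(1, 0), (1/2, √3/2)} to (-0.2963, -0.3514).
(0, 0)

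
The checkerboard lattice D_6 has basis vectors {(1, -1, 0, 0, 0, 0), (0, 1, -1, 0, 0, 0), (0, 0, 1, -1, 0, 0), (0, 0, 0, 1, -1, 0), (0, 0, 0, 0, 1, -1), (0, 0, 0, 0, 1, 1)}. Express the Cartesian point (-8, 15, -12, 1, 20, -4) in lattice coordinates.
-8b₁ + 7b₂ - 5b₃ - 4b₄ + 10b₅ + 6b₆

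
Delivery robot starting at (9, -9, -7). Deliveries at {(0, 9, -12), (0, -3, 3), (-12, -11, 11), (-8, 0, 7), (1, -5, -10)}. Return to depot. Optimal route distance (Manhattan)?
134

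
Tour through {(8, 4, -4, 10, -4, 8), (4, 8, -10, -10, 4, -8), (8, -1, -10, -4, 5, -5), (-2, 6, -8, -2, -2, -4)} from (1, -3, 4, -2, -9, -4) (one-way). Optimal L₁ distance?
129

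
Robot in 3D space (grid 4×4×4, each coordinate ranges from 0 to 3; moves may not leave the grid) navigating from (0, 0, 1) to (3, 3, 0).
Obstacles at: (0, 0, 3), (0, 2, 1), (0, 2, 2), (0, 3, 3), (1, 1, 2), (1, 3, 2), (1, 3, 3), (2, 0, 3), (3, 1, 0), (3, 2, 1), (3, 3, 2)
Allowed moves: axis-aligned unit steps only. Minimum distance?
7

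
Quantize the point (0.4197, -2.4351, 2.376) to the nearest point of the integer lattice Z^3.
(0, -2, 2)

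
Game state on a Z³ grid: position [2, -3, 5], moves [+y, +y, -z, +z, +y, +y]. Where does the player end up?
(2, 1, 5)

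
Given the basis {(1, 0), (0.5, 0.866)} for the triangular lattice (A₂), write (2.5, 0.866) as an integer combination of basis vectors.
2b₁ + b₂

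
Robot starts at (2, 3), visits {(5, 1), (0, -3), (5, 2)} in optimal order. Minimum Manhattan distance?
14
(one optimal route: (2, 3) → (5, 2) → (5, 1) → (0, -3))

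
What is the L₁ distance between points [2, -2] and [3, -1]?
2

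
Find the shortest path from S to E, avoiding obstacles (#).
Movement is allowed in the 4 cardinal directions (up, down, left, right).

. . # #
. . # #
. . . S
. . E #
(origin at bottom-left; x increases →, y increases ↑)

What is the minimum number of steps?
2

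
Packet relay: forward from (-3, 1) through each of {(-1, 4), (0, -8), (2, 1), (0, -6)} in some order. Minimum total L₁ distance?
22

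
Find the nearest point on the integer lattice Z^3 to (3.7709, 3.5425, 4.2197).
(4, 4, 4)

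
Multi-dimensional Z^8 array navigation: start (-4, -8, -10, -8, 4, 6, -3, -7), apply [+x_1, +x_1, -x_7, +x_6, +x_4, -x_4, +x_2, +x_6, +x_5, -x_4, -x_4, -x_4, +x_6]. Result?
(-2, -7, -10, -11, 5, 9, -4, -7)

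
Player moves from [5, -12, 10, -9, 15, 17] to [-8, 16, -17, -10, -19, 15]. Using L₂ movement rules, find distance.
53.3198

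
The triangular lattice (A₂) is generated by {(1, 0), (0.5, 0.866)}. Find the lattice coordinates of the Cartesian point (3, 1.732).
2b₁ + 2b₂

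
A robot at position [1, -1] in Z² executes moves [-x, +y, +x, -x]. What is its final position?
(0, 0)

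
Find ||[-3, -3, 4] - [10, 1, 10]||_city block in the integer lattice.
23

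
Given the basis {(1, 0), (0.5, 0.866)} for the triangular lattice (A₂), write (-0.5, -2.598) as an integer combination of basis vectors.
b₁ - 3b₂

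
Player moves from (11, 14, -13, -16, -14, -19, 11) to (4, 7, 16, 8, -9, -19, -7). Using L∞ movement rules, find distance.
29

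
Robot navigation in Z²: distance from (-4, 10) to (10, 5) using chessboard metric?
14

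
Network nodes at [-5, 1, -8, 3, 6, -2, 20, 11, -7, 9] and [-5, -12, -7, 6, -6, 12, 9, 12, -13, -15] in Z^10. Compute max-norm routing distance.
24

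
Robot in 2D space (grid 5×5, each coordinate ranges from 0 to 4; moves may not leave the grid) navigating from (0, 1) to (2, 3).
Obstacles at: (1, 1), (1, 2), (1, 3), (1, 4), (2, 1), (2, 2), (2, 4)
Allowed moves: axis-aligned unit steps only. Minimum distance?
8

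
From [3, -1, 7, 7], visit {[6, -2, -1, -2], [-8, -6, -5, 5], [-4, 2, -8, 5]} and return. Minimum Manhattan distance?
92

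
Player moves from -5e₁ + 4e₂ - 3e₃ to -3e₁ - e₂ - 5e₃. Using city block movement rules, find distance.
9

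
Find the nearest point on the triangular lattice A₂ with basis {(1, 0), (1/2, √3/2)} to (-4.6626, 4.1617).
(-4.5, 4.33)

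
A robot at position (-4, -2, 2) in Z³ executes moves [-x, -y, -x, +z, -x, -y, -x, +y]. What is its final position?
(-8, -3, 3)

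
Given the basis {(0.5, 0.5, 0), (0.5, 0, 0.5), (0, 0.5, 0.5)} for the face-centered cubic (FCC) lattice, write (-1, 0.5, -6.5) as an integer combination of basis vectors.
6b₁ - 8b₂ - 5b₃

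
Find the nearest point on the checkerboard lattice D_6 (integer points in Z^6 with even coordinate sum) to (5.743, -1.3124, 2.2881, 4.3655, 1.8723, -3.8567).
(6, -1, 2, 5, 2, -4)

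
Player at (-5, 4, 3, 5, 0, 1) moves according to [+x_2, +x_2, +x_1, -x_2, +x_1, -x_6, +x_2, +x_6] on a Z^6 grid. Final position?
(-3, 6, 3, 5, 0, 1)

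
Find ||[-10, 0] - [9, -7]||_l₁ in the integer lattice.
26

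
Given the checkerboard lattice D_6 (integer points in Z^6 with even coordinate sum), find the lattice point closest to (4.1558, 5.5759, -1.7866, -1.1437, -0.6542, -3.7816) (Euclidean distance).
(4, 6, -2, -1, -1, -4)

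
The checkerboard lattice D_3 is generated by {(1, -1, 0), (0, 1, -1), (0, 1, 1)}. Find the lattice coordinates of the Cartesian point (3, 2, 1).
3b₁ + 2b₂ + 3b₃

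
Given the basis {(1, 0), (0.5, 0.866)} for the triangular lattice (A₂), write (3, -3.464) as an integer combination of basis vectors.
5b₁ - 4b₂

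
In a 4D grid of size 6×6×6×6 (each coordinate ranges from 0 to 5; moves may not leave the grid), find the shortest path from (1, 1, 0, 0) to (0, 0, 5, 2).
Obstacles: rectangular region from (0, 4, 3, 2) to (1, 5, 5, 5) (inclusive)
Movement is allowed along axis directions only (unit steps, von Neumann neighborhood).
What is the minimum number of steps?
9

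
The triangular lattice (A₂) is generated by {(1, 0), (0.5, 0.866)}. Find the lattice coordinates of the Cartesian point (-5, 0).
-5b₁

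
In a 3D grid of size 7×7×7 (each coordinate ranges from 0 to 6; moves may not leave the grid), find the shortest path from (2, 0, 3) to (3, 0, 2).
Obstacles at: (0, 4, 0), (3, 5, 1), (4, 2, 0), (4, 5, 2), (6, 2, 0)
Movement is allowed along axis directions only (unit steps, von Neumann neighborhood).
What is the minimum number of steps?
2
(one shortest path: (2, 0, 3) → (3, 0, 3) → (3, 0, 2))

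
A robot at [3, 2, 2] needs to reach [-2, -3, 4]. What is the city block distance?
12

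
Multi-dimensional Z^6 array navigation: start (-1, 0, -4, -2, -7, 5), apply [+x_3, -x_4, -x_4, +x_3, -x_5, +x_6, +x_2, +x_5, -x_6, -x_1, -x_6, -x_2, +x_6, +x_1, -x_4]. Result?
(-1, 0, -2, -5, -7, 5)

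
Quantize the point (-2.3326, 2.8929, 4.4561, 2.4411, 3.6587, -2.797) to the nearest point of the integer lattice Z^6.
(-2, 3, 4, 2, 4, -3)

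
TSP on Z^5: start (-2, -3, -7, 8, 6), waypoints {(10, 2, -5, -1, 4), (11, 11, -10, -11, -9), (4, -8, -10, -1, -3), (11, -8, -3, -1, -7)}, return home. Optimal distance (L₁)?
156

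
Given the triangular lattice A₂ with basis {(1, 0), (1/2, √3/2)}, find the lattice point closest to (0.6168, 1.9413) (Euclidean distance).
(1, 1.732)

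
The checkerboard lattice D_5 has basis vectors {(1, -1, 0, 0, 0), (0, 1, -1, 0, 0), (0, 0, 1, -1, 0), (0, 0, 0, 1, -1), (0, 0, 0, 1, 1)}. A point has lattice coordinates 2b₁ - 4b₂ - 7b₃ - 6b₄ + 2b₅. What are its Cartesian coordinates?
(2, -6, -3, 3, 8)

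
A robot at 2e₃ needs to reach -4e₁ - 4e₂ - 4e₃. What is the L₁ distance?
14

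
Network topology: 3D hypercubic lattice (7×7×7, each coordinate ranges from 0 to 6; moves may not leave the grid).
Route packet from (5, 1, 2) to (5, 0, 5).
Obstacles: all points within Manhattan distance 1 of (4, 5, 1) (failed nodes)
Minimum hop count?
4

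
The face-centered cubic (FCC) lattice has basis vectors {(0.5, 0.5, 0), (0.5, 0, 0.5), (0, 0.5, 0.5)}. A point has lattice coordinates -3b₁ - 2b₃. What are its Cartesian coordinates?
(-1.5, -2.5, -1)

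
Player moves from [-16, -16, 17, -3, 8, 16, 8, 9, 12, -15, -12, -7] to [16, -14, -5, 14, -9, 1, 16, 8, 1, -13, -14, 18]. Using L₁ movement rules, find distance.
154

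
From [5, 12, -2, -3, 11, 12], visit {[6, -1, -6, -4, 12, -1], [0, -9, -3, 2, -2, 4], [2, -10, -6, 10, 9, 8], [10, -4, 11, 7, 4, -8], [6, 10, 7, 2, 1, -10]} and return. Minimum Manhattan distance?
234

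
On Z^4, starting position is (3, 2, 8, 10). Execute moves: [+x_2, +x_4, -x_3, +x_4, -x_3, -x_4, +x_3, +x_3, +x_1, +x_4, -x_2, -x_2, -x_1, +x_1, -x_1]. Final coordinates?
(3, 1, 8, 12)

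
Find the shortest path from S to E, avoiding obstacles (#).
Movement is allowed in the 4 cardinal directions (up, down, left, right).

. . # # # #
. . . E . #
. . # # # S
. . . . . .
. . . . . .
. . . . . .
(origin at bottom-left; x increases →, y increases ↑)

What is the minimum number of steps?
9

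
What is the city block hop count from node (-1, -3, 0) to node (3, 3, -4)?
14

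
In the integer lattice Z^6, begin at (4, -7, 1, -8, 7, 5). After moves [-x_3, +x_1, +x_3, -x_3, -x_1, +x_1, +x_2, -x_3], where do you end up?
(5, -6, -1, -8, 7, 5)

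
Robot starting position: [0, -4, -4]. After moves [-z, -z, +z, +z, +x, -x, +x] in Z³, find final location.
(1, -4, -4)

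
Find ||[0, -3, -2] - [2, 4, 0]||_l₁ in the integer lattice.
11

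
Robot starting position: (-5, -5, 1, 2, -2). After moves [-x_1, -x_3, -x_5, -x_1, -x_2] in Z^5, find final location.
(-7, -6, 0, 2, -3)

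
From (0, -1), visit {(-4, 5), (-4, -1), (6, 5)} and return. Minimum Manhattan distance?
32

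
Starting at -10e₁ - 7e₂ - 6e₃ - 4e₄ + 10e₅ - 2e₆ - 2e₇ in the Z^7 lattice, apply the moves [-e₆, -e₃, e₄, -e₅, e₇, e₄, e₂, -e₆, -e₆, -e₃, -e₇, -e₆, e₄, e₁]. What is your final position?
(-9, -6, -8, -1, 9, -6, -2)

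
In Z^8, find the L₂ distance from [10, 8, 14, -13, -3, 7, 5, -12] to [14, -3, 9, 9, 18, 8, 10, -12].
33.3617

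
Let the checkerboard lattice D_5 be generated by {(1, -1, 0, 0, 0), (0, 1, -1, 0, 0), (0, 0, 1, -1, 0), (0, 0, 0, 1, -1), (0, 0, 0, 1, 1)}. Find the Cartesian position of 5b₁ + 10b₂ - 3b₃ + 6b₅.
(5, 5, -13, 9, 6)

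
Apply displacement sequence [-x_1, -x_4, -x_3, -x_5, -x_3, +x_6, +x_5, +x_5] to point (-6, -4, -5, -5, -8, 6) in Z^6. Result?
(-7, -4, -7, -6, -7, 7)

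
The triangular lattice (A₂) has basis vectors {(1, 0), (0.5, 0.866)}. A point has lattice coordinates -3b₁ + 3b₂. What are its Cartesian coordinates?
(-1.5, 2.598)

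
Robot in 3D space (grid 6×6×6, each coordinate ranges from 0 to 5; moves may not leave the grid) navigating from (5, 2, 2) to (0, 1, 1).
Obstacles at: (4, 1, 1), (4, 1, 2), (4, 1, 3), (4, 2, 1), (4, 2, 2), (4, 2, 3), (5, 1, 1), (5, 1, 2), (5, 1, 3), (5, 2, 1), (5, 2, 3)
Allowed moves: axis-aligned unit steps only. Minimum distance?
9
(one shortest path: (5, 2, 2) → (5, 3, 2) → (4, 3, 2) → (3, 3, 2) → (2, 3, 2) → (1, 3, 2) → (0, 3, 2) → (0, 2, 2) → (0, 1, 2) → (0, 1, 1))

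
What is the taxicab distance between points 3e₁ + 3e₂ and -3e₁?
9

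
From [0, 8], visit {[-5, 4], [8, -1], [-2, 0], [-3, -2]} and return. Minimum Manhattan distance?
48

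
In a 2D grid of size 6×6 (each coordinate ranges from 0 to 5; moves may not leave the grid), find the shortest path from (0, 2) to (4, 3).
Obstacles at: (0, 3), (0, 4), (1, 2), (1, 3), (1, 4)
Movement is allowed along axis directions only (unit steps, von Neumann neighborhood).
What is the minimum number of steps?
7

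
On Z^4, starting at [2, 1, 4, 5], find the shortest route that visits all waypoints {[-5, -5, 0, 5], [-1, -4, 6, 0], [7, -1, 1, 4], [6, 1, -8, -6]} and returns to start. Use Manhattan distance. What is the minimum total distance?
98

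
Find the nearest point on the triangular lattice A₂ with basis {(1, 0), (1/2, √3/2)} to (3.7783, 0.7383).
(3.5, 0.866)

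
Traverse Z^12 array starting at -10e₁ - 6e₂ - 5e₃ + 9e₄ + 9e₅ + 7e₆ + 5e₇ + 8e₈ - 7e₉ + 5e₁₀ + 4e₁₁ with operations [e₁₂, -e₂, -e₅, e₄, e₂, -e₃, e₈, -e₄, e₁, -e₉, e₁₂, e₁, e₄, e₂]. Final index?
(-8, -5, -6, 10, 8, 7, 5, 9, -8, 5, 4, 2)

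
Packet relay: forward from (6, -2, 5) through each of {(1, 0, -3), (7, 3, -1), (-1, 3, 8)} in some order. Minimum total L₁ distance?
39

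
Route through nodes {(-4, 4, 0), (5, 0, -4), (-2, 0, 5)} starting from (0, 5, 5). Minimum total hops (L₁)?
35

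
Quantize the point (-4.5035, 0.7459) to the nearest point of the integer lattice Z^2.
(-5, 1)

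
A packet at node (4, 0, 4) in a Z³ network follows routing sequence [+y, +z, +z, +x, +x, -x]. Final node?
(5, 1, 6)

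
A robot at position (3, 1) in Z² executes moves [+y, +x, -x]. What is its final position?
(3, 2)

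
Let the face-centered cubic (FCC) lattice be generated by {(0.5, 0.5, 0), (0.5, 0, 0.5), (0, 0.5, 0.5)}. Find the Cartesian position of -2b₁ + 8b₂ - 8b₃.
(3, -5, 0)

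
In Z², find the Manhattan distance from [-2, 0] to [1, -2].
5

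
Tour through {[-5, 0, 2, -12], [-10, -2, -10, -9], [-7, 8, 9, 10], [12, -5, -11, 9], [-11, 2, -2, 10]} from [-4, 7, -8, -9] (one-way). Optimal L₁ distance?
139
(one optimal route: (-4, 7, -8, -9) → (-10, -2, -10, -9) → (-5, 0, 2, -12) → (-7, 8, 9, 10) → (-11, 2, -2, 10) → (12, -5, -11, 9))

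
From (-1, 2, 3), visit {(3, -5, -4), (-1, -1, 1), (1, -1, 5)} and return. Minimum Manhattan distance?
40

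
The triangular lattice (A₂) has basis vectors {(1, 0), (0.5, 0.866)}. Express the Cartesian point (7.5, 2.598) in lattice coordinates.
6b₁ + 3b₂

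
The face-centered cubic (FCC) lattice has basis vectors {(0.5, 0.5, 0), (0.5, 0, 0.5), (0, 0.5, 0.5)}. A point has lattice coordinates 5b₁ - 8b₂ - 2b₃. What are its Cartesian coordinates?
(-1.5, 1.5, -5)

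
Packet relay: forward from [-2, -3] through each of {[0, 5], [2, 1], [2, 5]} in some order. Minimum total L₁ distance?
14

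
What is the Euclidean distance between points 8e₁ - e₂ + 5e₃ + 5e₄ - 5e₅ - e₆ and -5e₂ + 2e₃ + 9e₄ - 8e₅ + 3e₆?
11.4018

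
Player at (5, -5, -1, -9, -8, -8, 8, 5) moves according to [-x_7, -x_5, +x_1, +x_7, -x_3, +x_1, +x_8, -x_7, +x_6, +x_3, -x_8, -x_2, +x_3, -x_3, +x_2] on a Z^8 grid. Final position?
(7, -5, -1, -9, -9, -7, 7, 5)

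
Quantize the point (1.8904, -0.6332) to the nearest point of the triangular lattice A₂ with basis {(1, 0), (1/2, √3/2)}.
(1.5, -0.866)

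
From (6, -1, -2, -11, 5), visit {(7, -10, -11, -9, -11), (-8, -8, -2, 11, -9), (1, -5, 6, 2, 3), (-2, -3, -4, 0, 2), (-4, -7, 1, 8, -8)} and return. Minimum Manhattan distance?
170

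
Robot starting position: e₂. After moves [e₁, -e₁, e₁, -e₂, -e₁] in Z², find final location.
(0, 0)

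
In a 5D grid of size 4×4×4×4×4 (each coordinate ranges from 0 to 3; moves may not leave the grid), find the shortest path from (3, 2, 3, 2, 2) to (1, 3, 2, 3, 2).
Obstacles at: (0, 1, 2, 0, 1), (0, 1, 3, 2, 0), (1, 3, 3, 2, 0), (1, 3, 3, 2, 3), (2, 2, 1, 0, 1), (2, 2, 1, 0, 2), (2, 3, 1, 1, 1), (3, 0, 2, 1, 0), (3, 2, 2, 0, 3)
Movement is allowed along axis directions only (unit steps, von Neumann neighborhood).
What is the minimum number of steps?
5
(one shortest path: (3, 2, 3, 2, 2) → (2, 2, 3, 2, 2) → (1, 2, 3, 2, 2) → (1, 3, 3, 2, 2) → (1, 3, 2, 2, 2) → (1, 3, 2, 3, 2))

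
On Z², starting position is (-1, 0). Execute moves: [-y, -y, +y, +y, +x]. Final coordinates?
(0, 0)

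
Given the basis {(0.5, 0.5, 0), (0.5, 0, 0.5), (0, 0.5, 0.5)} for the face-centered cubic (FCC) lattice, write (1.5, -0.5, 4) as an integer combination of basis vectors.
-3b₁ + 6b₂ + 2b₃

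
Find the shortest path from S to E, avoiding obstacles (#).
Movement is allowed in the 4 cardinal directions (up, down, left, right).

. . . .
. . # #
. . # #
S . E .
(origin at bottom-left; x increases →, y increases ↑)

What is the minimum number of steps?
2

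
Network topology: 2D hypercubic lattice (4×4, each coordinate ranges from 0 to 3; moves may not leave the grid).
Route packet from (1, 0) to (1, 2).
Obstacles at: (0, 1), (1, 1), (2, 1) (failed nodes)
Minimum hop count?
6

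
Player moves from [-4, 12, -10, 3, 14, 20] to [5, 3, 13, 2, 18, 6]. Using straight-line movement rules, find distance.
30.0666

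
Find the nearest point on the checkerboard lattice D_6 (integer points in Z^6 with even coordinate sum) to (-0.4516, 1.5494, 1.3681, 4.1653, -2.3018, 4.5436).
(0, 2, 1, 4, -2, 5)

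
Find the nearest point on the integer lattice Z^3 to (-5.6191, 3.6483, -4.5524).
(-6, 4, -5)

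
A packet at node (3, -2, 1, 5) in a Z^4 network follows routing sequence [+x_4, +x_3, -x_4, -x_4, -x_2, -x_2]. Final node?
(3, -4, 2, 4)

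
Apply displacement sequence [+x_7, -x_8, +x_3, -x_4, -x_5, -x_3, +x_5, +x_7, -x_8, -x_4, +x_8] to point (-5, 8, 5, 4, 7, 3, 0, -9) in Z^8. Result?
(-5, 8, 5, 2, 7, 3, 2, -10)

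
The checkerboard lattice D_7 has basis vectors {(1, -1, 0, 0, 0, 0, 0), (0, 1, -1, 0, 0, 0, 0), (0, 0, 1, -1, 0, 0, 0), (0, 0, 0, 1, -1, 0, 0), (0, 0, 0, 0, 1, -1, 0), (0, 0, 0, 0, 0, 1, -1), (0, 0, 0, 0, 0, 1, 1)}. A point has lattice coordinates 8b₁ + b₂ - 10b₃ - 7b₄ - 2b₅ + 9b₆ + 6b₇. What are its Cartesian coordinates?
(8, -7, -11, 3, 5, 17, -3)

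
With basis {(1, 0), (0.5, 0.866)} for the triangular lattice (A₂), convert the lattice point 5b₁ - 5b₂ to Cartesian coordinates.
(2.5, -4.33)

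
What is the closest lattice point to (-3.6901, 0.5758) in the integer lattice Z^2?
(-4, 1)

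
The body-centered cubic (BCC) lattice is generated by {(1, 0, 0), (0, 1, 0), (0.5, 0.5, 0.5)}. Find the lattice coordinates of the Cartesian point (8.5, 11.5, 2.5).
6b₁ + 9b₂ + 5b₃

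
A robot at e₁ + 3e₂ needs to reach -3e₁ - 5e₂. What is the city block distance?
12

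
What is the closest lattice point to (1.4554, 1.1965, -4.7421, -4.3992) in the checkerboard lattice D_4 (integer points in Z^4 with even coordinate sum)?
(2, 1, -5, -4)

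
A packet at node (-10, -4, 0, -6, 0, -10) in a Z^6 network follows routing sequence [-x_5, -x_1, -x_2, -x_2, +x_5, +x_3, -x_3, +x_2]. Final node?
(-11, -5, 0, -6, 0, -10)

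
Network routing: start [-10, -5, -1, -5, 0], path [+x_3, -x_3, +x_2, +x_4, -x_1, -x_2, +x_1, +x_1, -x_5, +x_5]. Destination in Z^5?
(-9, -5, -1, -4, 0)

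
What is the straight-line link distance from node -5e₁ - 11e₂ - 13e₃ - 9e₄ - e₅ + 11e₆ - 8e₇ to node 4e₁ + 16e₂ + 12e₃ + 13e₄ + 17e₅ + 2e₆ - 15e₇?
48.7134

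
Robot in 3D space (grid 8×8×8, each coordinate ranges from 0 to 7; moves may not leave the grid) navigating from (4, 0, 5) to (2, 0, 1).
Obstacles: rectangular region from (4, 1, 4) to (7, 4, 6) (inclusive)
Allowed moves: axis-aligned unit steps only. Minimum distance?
6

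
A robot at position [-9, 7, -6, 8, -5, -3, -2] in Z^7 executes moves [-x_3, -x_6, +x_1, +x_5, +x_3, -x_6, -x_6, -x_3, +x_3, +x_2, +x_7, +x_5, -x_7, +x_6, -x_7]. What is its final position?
(-8, 8, -6, 8, -3, -5, -3)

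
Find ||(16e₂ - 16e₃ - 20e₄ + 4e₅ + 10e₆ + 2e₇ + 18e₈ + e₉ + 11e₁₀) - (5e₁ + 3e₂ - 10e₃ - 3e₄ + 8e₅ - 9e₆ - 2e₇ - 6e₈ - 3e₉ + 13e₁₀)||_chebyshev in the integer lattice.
24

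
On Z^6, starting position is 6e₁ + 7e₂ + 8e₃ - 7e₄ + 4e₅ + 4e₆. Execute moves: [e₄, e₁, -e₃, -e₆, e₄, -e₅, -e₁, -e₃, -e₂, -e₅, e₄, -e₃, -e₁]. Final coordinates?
(5, 6, 5, -4, 2, 3)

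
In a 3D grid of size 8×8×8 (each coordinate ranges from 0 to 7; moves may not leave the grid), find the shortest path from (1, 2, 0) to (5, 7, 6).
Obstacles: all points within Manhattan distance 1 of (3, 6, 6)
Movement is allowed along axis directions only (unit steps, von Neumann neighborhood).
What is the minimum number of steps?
15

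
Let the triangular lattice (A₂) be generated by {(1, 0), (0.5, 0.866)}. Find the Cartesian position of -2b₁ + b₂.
(-1.5, 0.866)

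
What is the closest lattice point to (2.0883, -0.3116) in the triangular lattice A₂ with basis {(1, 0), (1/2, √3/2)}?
(2, 0)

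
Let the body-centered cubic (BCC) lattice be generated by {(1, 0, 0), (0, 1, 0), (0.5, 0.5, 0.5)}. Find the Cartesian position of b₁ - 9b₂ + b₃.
(1.5, -8.5, 0.5)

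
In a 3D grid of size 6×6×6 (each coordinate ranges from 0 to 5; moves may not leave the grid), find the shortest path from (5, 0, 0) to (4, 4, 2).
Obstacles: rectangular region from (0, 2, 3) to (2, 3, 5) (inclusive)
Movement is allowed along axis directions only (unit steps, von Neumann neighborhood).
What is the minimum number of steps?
7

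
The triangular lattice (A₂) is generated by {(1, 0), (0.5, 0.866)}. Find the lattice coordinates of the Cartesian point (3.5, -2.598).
5b₁ - 3b₂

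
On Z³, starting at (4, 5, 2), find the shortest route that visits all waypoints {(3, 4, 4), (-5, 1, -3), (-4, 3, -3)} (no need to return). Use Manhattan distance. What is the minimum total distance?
22
(one optimal route: (4, 5, 2) → (3, 4, 4) → (-4, 3, -3) → (-5, 1, -3))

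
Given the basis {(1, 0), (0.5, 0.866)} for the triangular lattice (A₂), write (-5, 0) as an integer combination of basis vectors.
-5b₁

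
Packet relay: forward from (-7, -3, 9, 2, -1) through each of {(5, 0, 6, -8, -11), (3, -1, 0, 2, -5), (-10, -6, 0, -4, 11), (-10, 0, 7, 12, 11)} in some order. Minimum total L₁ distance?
124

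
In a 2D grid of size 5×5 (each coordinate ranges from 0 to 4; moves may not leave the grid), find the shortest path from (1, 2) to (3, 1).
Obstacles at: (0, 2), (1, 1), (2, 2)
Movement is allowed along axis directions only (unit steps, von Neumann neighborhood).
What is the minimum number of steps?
5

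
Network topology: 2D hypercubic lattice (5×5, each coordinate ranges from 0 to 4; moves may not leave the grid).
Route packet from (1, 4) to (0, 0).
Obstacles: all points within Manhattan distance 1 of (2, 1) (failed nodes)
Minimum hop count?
5
(one shortest path: (1, 4) → (0, 4) → (0, 3) → (0, 2) → (0, 1) → (0, 0))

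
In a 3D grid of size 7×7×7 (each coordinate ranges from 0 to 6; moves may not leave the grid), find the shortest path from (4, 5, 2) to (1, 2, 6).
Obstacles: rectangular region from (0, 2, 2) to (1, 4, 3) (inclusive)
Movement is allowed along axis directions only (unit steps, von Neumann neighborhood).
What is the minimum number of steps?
10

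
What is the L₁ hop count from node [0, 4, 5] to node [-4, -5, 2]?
16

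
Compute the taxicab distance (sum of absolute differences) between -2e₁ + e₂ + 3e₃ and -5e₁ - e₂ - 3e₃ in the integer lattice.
11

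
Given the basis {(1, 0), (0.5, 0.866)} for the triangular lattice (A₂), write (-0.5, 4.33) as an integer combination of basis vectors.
-3b₁ + 5b₂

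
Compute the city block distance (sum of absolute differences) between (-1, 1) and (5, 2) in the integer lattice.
7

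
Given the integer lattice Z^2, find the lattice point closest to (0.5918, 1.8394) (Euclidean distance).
(1, 2)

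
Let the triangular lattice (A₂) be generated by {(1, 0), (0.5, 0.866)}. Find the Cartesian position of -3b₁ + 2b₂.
(-2, 1.732)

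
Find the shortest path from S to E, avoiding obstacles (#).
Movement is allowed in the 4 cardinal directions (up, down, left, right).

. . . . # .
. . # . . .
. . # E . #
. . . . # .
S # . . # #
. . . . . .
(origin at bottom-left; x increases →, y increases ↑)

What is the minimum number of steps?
5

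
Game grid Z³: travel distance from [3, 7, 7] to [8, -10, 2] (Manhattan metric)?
27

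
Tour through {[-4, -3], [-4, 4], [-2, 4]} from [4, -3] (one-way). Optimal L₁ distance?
17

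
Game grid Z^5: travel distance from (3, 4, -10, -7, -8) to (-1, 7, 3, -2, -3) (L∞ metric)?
13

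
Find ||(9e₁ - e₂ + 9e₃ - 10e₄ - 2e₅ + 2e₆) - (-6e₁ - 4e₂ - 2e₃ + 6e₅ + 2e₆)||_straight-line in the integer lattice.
22.7816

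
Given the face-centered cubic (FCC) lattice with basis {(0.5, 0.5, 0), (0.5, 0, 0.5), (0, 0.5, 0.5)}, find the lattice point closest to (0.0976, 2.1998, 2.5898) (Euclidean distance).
(0, 2.5, 2.5)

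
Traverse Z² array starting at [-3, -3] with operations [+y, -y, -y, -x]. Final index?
(-4, -4)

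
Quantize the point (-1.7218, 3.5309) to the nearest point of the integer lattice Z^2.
(-2, 4)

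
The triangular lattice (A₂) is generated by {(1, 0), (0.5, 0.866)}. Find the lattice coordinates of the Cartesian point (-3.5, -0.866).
-3b₁ - b₂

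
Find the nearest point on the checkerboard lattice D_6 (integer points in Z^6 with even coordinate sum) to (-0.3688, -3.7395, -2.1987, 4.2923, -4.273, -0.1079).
(0, -4, -2, 4, -4, 0)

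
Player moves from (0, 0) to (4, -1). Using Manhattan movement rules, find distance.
5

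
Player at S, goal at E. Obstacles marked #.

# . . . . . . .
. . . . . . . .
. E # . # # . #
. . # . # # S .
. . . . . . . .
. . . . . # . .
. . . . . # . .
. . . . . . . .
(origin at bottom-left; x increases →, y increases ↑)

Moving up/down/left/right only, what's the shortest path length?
8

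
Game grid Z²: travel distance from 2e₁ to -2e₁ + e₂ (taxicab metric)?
5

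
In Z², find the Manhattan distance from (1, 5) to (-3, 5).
4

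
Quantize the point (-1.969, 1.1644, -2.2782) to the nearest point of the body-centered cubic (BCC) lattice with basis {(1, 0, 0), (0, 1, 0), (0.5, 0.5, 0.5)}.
(-2, 1, -2)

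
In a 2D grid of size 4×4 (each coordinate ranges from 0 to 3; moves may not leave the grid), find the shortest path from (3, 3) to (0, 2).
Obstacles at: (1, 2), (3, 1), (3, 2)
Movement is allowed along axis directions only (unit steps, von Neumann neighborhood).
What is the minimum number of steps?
4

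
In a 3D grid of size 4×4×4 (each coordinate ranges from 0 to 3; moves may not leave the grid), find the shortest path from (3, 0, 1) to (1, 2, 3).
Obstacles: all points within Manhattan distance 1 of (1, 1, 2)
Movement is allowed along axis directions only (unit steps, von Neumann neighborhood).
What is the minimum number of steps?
6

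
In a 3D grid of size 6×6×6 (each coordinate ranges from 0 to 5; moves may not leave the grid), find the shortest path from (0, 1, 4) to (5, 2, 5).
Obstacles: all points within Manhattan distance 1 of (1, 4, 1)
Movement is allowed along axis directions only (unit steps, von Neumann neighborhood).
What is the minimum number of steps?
7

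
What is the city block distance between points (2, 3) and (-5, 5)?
9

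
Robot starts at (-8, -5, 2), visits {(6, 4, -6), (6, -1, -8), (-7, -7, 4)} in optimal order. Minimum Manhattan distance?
43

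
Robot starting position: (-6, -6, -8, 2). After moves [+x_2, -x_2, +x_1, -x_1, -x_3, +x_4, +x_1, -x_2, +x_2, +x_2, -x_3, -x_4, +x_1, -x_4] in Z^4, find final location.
(-4, -5, -10, 1)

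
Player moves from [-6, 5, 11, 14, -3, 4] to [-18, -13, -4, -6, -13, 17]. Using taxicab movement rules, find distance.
88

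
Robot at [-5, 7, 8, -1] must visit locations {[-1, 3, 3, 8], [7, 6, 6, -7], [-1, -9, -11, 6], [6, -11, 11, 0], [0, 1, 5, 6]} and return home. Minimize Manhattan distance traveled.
144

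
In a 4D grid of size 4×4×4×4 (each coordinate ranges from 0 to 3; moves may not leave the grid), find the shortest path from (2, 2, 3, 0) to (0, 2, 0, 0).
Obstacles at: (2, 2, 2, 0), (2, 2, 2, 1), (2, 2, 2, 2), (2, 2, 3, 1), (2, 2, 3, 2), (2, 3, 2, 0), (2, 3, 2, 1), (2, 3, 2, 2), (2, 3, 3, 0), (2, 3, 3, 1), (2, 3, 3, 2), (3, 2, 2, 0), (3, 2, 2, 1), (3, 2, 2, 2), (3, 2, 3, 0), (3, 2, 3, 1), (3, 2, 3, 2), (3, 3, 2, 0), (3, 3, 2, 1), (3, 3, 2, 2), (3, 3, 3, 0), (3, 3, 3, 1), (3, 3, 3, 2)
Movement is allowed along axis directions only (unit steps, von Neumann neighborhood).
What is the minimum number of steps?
5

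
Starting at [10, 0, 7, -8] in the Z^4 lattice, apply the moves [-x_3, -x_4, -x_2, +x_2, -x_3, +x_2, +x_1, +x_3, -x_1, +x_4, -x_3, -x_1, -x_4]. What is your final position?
(9, 1, 5, -9)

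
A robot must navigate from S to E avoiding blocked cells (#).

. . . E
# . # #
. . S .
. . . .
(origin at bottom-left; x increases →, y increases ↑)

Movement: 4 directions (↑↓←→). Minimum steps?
5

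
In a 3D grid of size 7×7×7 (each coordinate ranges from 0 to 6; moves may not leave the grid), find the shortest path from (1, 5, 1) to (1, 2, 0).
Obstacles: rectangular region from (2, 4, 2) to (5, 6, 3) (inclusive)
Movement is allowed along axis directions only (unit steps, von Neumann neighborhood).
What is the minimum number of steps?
4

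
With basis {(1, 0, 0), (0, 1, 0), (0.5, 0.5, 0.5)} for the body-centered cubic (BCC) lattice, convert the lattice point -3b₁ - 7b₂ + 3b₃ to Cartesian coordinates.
(-1.5, -5.5, 1.5)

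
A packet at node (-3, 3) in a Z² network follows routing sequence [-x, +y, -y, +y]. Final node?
(-4, 4)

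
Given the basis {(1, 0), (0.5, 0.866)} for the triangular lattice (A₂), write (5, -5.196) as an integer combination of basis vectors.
8b₁ - 6b₂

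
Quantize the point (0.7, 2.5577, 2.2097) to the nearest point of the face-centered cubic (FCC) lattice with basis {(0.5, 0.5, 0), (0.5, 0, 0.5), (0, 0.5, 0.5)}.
(0.5, 2.5, 2)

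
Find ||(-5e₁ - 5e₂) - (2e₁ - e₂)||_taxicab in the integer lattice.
11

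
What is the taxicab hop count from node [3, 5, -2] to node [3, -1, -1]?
7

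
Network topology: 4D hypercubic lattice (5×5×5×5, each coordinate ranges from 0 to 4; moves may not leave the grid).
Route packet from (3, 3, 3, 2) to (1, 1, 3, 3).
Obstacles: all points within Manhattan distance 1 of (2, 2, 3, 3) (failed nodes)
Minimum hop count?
5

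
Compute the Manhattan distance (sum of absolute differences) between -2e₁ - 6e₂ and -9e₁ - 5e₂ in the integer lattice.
8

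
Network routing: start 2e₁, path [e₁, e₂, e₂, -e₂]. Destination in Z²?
(3, 1)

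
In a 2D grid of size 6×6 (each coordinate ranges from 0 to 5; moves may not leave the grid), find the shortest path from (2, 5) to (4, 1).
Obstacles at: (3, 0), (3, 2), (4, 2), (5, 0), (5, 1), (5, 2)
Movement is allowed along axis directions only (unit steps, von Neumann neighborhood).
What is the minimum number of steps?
6
(one shortest path: (2, 5) → (2, 4) → (2, 3) → (2, 2) → (2, 1) → (3, 1) → (4, 1))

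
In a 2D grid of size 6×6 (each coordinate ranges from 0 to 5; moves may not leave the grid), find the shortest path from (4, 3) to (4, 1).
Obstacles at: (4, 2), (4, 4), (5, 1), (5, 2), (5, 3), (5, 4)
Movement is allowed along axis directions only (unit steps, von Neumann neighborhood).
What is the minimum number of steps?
4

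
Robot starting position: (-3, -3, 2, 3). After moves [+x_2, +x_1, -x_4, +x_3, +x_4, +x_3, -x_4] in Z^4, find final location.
(-2, -2, 4, 2)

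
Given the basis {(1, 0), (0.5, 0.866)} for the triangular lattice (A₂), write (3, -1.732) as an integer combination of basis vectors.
4b₁ - 2b₂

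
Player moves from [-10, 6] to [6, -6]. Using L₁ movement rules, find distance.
28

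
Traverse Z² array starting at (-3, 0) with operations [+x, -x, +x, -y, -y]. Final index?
(-2, -2)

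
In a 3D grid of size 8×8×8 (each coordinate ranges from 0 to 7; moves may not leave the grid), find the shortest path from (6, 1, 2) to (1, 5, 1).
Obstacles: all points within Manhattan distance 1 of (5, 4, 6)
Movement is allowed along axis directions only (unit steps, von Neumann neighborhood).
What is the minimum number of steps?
10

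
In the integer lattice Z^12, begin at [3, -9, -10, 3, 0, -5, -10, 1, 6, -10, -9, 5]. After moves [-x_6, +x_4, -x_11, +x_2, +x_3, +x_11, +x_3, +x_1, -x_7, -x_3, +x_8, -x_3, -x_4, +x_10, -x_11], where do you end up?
(4, -8, -10, 3, 0, -6, -11, 2, 6, -9, -10, 5)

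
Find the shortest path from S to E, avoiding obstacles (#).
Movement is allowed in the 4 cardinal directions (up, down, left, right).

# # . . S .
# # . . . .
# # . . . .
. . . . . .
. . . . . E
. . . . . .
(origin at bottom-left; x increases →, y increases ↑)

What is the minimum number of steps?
5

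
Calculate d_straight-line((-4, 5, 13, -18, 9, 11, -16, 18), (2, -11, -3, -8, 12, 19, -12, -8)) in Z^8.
37.5899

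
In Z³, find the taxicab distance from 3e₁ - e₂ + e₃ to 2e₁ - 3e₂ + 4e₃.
6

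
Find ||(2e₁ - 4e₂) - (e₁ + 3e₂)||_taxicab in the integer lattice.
8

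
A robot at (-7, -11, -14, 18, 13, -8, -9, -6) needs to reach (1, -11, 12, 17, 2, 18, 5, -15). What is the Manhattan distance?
95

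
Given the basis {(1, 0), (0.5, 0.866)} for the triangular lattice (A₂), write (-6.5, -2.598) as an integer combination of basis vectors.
-5b₁ - 3b₂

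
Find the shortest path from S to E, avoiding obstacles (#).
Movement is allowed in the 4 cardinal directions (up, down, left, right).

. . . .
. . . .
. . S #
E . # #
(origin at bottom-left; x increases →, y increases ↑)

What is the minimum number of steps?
3
(one shortest path: (2, 1) → (1, 1) → (0, 1) → (0, 0))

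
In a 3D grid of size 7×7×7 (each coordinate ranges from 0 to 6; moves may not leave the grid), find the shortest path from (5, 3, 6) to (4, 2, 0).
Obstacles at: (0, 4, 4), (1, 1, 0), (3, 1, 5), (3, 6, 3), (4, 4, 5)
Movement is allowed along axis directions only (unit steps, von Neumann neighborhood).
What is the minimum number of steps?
8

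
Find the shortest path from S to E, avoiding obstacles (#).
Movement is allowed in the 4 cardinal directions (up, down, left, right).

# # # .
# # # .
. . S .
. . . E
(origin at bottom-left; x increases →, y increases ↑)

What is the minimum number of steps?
2
(one shortest path: (2, 1) → (3, 1) → (3, 0))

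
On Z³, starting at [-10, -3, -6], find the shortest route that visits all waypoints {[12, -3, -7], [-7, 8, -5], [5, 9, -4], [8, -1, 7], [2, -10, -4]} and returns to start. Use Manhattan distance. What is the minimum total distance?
114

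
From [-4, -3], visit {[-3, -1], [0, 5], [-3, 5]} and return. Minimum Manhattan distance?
24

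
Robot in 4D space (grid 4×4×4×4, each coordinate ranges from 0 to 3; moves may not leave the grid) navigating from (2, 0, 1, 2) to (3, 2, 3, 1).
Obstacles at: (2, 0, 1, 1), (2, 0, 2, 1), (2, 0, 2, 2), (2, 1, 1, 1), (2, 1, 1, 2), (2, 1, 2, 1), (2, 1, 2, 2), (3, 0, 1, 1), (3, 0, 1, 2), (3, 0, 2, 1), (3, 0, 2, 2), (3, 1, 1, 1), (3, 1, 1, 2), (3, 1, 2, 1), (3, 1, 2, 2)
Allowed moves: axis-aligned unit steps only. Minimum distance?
8
(one shortest path: (2, 0, 1, 2) → (1, 0, 1, 2) → (1, 1, 1, 2) → (1, 2, 1, 2) → (2, 2, 1, 2) → (3, 2, 1, 2) → (3, 2, 2, 2) → (3, 2, 3, 2) → (3, 2, 3, 1))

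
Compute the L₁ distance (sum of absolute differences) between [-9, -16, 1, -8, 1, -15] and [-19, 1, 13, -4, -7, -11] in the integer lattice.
55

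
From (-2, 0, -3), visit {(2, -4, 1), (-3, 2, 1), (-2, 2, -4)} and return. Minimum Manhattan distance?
32
(one optimal route: (-2, 0, -3) → (2, -4, 1) → (-3, 2, 1) → (-2, 2, -4) → (-2, 0, -3))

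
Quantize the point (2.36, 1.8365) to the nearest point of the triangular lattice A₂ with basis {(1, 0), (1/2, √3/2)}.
(2, 1.732)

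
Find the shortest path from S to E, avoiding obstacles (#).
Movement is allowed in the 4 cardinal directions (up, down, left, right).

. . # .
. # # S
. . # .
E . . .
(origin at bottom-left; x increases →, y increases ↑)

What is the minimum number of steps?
5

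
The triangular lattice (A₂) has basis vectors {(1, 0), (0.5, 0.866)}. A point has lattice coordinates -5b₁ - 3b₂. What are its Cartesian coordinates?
(-6.5, -2.598)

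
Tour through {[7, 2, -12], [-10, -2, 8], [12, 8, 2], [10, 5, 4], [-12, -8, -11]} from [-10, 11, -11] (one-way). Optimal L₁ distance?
111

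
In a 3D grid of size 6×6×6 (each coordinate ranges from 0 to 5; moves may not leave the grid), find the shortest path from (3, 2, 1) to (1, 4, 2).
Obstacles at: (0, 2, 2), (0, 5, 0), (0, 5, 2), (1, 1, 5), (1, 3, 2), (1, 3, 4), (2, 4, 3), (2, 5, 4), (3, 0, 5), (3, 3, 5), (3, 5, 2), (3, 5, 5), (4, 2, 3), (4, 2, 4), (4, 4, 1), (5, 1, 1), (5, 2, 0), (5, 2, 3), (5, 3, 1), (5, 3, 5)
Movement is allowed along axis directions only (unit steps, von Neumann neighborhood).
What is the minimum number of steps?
5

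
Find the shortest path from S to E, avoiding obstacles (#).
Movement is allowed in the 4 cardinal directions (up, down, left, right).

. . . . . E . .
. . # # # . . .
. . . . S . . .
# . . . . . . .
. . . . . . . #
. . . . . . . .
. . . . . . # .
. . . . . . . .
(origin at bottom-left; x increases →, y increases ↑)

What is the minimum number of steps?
3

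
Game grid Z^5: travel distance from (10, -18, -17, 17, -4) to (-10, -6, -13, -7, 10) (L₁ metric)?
74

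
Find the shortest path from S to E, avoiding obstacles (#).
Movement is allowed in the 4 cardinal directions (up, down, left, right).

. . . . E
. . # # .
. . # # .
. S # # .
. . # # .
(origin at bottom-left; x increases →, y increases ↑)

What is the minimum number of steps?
6
(one shortest path: (1, 1) → (1, 2) → (1, 3) → (1, 4) → (2, 4) → (3, 4) → (4, 4))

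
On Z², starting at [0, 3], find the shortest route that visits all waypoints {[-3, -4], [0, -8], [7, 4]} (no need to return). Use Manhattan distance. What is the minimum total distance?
33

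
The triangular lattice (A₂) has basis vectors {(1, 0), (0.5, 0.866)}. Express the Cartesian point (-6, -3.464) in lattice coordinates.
-4b₁ - 4b₂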